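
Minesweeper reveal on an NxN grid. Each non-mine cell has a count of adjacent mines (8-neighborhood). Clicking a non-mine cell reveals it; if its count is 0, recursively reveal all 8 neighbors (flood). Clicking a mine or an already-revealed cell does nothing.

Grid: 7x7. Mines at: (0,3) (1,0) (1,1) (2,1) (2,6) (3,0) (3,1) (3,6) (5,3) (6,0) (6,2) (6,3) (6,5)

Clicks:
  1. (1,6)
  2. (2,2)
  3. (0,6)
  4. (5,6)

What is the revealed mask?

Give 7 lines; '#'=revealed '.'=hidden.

Answer: ....###
....###
..#....
.......
.......
......#
.......

Derivation:
Click 1 (1,6) count=1: revealed 1 new [(1,6)] -> total=1
Click 2 (2,2) count=3: revealed 1 new [(2,2)] -> total=2
Click 3 (0,6) count=0: revealed 5 new [(0,4) (0,5) (0,6) (1,4) (1,5)] -> total=7
Click 4 (5,6) count=1: revealed 1 new [(5,6)] -> total=8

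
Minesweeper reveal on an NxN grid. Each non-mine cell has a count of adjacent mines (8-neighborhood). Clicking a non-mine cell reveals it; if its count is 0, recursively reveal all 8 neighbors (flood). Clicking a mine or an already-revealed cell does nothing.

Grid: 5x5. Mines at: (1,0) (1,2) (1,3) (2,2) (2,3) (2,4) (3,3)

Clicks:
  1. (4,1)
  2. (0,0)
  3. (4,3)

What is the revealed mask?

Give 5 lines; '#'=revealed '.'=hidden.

Answer: #....
.....
##...
###..
####.

Derivation:
Click 1 (4,1) count=0: revealed 8 new [(2,0) (2,1) (3,0) (3,1) (3,2) (4,0) (4,1) (4,2)] -> total=8
Click 2 (0,0) count=1: revealed 1 new [(0,0)] -> total=9
Click 3 (4,3) count=1: revealed 1 new [(4,3)] -> total=10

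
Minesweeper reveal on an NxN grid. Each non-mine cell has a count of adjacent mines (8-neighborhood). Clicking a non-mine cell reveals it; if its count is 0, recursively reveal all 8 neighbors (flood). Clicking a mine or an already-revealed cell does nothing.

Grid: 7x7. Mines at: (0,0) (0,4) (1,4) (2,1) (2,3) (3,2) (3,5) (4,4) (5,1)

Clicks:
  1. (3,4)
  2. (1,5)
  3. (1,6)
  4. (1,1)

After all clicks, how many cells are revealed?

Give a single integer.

Answer: 8

Derivation:
Click 1 (3,4) count=3: revealed 1 new [(3,4)] -> total=1
Click 2 (1,5) count=2: revealed 1 new [(1,5)] -> total=2
Click 3 (1,6) count=0: revealed 5 new [(0,5) (0,6) (1,6) (2,5) (2,6)] -> total=7
Click 4 (1,1) count=2: revealed 1 new [(1,1)] -> total=8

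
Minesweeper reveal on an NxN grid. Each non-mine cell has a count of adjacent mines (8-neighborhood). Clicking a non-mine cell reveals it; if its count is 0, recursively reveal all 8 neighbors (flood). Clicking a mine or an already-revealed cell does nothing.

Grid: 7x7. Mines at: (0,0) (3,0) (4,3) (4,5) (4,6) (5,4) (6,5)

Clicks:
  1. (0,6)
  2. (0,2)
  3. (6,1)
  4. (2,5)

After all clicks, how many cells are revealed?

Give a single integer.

Click 1 (0,6) count=0: revealed 24 new [(0,1) (0,2) (0,3) (0,4) (0,5) (0,6) (1,1) (1,2) (1,3) (1,4) (1,5) (1,6) (2,1) (2,2) (2,3) (2,4) (2,5) (2,6) (3,1) (3,2) (3,3) (3,4) (3,5) (3,6)] -> total=24
Click 2 (0,2) count=0: revealed 0 new [(none)] -> total=24
Click 3 (6,1) count=0: revealed 11 new [(4,0) (4,1) (4,2) (5,0) (5,1) (5,2) (5,3) (6,0) (6,1) (6,2) (6,3)] -> total=35
Click 4 (2,5) count=0: revealed 0 new [(none)] -> total=35

Answer: 35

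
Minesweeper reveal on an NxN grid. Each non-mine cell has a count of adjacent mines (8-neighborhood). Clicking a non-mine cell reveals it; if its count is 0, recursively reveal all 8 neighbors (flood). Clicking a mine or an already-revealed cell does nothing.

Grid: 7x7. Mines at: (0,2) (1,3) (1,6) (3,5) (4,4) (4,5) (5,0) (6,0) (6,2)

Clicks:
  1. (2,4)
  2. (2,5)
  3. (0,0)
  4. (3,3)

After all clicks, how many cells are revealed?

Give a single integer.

Answer: 22

Derivation:
Click 1 (2,4) count=2: revealed 1 new [(2,4)] -> total=1
Click 2 (2,5) count=2: revealed 1 new [(2,5)] -> total=2
Click 3 (0,0) count=0: revealed 20 new [(0,0) (0,1) (1,0) (1,1) (1,2) (2,0) (2,1) (2,2) (2,3) (3,0) (3,1) (3,2) (3,3) (4,0) (4,1) (4,2) (4,3) (5,1) (5,2) (5,3)] -> total=22
Click 4 (3,3) count=1: revealed 0 new [(none)] -> total=22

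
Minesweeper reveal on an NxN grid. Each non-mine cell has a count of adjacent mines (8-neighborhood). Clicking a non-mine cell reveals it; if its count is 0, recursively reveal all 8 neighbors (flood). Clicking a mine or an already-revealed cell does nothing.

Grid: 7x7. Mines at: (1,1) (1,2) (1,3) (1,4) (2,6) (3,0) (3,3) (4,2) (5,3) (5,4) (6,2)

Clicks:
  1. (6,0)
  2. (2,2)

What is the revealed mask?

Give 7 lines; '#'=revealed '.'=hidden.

Answer: .......
.......
..#....
.......
##.....
##.....
##.....

Derivation:
Click 1 (6,0) count=0: revealed 6 new [(4,0) (4,1) (5,0) (5,1) (6,0) (6,1)] -> total=6
Click 2 (2,2) count=4: revealed 1 new [(2,2)] -> total=7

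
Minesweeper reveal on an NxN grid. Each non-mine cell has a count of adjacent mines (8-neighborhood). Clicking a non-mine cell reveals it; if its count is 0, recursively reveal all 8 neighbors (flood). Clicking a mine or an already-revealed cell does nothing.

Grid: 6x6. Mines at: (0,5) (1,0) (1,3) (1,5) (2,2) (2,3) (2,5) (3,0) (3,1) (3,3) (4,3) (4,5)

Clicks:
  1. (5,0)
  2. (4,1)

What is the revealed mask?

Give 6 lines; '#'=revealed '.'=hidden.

Answer: ......
......
......
......
###...
###...

Derivation:
Click 1 (5,0) count=0: revealed 6 new [(4,0) (4,1) (4,2) (5,0) (5,1) (5,2)] -> total=6
Click 2 (4,1) count=2: revealed 0 new [(none)] -> total=6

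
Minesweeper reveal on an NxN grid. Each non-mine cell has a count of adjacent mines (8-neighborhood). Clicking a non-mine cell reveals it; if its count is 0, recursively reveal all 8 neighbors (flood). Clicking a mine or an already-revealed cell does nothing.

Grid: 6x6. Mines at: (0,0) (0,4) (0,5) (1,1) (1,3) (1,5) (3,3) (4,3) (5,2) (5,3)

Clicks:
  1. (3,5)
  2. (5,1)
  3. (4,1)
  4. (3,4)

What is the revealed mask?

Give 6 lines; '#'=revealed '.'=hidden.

Click 1 (3,5) count=0: revealed 8 new [(2,4) (2,5) (3,4) (3,5) (4,4) (4,5) (5,4) (5,5)] -> total=8
Click 2 (5,1) count=1: revealed 1 new [(5,1)] -> total=9
Click 3 (4,1) count=1: revealed 1 new [(4,1)] -> total=10
Click 4 (3,4) count=2: revealed 0 new [(none)] -> total=10

Answer: ......
......
....##
....##
.#..##
.#..##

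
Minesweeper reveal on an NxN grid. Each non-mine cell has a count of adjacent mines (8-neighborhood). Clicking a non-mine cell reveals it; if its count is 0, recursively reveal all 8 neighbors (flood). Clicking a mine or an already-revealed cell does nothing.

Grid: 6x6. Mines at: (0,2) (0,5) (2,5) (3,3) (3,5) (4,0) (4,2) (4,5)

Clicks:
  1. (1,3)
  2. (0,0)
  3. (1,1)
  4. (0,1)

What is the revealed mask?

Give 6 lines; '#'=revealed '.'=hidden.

Click 1 (1,3) count=1: revealed 1 new [(1,3)] -> total=1
Click 2 (0,0) count=0: revealed 11 new [(0,0) (0,1) (1,0) (1,1) (1,2) (2,0) (2,1) (2,2) (3,0) (3,1) (3,2)] -> total=12
Click 3 (1,1) count=1: revealed 0 new [(none)] -> total=12
Click 4 (0,1) count=1: revealed 0 new [(none)] -> total=12

Answer: ##....
####..
###...
###...
......
......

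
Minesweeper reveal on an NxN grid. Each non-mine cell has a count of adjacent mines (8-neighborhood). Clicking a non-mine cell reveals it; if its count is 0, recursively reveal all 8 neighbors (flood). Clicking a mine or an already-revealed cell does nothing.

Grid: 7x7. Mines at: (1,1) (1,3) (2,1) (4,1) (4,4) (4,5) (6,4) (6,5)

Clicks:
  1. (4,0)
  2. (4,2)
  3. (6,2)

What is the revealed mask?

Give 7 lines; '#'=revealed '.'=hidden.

Click 1 (4,0) count=1: revealed 1 new [(4,0)] -> total=1
Click 2 (4,2) count=1: revealed 1 new [(4,2)] -> total=2
Click 3 (6,2) count=0: revealed 8 new [(5,0) (5,1) (5,2) (5,3) (6,0) (6,1) (6,2) (6,3)] -> total=10

Answer: .......
.......
.......
.......
#.#....
####...
####...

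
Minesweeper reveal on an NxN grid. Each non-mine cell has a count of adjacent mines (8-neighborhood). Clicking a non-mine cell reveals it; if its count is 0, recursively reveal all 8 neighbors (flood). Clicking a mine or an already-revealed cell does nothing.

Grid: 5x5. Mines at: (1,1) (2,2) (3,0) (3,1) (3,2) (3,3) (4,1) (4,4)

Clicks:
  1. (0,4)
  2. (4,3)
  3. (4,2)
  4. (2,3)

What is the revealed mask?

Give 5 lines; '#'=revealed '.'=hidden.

Answer: ..###
..###
...##
.....
..##.

Derivation:
Click 1 (0,4) count=0: revealed 8 new [(0,2) (0,3) (0,4) (1,2) (1,3) (1,4) (2,3) (2,4)] -> total=8
Click 2 (4,3) count=3: revealed 1 new [(4,3)] -> total=9
Click 3 (4,2) count=4: revealed 1 new [(4,2)] -> total=10
Click 4 (2,3) count=3: revealed 0 new [(none)] -> total=10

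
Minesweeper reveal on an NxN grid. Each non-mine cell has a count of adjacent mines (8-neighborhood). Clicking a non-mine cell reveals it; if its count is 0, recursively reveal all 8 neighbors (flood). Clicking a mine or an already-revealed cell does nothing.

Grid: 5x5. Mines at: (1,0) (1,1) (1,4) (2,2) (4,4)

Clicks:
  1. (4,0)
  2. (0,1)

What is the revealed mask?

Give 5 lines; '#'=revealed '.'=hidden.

Click 1 (4,0) count=0: revealed 10 new [(2,0) (2,1) (3,0) (3,1) (3,2) (3,3) (4,0) (4,1) (4,2) (4,3)] -> total=10
Click 2 (0,1) count=2: revealed 1 new [(0,1)] -> total=11

Answer: .#...
.....
##...
####.
####.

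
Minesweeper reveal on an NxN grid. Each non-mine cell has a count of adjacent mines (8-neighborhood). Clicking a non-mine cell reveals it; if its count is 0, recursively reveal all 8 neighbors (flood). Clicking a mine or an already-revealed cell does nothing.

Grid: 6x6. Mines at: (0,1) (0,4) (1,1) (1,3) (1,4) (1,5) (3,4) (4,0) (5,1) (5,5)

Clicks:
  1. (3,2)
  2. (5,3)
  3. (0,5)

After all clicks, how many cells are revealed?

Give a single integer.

Answer: 14

Derivation:
Click 1 (3,2) count=0: revealed 9 new [(2,1) (2,2) (2,3) (3,1) (3,2) (3,3) (4,1) (4,2) (4,3)] -> total=9
Click 2 (5,3) count=0: revealed 4 new [(4,4) (5,2) (5,3) (5,4)] -> total=13
Click 3 (0,5) count=3: revealed 1 new [(0,5)] -> total=14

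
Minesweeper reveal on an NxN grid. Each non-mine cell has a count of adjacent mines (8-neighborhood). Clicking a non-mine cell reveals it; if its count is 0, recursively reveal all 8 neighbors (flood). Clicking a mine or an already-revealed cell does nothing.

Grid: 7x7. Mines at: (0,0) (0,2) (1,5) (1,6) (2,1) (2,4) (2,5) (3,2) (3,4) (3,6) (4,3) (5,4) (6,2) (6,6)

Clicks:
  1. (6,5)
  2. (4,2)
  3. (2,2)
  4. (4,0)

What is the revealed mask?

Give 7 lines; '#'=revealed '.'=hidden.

Answer: .......
.......
..#....
##.....
###....
##.....
##...#.

Derivation:
Click 1 (6,5) count=2: revealed 1 new [(6,5)] -> total=1
Click 2 (4,2) count=2: revealed 1 new [(4,2)] -> total=2
Click 3 (2,2) count=2: revealed 1 new [(2,2)] -> total=3
Click 4 (4,0) count=0: revealed 8 new [(3,0) (3,1) (4,0) (4,1) (5,0) (5,1) (6,0) (6,1)] -> total=11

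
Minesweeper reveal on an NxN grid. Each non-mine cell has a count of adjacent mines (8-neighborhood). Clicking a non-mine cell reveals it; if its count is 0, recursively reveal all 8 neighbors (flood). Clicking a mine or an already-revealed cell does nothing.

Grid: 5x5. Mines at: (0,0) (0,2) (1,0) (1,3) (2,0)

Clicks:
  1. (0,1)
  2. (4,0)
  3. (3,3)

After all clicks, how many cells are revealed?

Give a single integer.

Answer: 15

Derivation:
Click 1 (0,1) count=3: revealed 1 new [(0,1)] -> total=1
Click 2 (4,0) count=0: revealed 14 new [(2,1) (2,2) (2,3) (2,4) (3,0) (3,1) (3,2) (3,3) (3,4) (4,0) (4,1) (4,2) (4,3) (4,4)] -> total=15
Click 3 (3,3) count=0: revealed 0 new [(none)] -> total=15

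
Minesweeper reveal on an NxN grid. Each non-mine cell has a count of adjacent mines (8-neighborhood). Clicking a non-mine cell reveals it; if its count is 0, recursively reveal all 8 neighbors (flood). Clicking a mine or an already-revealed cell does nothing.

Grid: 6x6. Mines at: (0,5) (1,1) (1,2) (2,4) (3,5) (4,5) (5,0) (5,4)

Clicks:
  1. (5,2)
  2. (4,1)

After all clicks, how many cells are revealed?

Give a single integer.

Click 1 (5,2) count=0: revealed 15 new [(2,0) (2,1) (2,2) (2,3) (3,0) (3,1) (3,2) (3,3) (4,0) (4,1) (4,2) (4,3) (5,1) (5,2) (5,3)] -> total=15
Click 2 (4,1) count=1: revealed 0 new [(none)] -> total=15

Answer: 15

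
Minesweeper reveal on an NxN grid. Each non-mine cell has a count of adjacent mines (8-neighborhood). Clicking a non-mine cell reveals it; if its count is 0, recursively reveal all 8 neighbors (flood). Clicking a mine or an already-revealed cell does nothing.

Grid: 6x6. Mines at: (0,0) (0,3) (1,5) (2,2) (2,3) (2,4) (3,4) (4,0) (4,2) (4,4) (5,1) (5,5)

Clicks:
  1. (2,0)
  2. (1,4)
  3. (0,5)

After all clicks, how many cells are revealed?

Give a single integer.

Answer: 8

Derivation:
Click 1 (2,0) count=0: revealed 6 new [(1,0) (1,1) (2,0) (2,1) (3,0) (3,1)] -> total=6
Click 2 (1,4) count=4: revealed 1 new [(1,4)] -> total=7
Click 3 (0,5) count=1: revealed 1 new [(0,5)] -> total=8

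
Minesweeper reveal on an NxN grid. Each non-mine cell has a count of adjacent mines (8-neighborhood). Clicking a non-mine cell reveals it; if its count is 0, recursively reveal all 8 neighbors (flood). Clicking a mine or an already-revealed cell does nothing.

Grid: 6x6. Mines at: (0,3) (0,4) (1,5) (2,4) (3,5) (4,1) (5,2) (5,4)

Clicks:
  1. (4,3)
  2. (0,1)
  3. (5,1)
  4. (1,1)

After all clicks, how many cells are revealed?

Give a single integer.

Click 1 (4,3) count=2: revealed 1 new [(4,3)] -> total=1
Click 2 (0,1) count=0: revealed 15 new [(0,0) (0,1) (0,2) (1,0) (1,1) (1,2) (1,3) (2,0) (2,1) (2,2) (2,3) (3,0) (3,1) (3,2) (3,3)] -> total=16
Click 3 (5,1) count=2: revealed 1 new [(5,1)] -> total=17
Click 4 (1,1) count=0: revealed 0 new [(none)] -> total=17

Answer: 17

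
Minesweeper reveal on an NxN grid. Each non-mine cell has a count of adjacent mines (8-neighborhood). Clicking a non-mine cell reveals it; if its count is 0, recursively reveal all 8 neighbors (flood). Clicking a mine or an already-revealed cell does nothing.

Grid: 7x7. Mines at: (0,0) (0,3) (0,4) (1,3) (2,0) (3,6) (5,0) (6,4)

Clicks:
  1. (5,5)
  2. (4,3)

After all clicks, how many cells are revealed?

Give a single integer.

Click 1 (5,5) count=1: revealed 1 new [(5,5)] -> total=1
Click 2 (4,3) count=0: revealed 22 new [(2,1) (2,2) (2,3) (2,4) (2,5) (3,1) (3,2) (3,3) (3,4) (3,5) (4,1) (4,2) (4,3) (4,4) (4,5) (5,1) (5,2) (5,3) (5,4) (6,1) (6,2) (6,3)] -> total=23

Answer: 23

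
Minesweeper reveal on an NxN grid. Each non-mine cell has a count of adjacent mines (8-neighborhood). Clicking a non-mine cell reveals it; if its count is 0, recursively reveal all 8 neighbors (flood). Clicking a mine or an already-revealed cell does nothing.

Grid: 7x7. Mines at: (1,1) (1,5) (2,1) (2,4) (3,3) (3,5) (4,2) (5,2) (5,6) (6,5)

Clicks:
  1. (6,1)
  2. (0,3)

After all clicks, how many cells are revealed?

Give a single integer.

Answer: 7

Derivation:
Click 1 (6,1) count=1: revealed 1 new [(6,1)] -> total=1
Click 2 (0,3) count=0: revealed 6 new [(0,2) (0,3) (0,4) (1,2) (1,3) (1,4)] -> total=7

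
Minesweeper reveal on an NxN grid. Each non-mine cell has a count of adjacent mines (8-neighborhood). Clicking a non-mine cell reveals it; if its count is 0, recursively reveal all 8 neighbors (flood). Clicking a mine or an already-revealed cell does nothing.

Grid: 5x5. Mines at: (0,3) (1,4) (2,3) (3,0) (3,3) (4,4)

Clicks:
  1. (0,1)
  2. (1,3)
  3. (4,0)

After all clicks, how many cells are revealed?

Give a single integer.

Click 1 (0,1) count=0: revealed 9 new [(0,0) (0,1) (0,2) (1,0) (1,1) (1,2) (2,0) (2,1) (2,2)] -> total=9
Click 2 (1,3) count=3: revealed 1 new [(1,3)] -> total=10
Click 3 (4,0) count=1: revealed 1 new [(4,0)] -> total=11

Answer: 11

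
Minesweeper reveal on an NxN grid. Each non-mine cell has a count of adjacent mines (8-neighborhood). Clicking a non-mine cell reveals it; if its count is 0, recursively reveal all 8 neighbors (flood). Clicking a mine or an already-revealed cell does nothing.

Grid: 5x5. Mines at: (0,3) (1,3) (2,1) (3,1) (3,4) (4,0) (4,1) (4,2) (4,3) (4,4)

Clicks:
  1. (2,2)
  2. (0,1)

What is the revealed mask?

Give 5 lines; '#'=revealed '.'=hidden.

Click 1 (2,2) count=3: revealed 1 new [(2,2)] -> total=1
Click 2 (0,1) count=0: revealed 6 new [(0,0) (0,1) (0,2) (1,0) (1,1) (1,2)] -> total=7

Answer: ###..
###..
..#..
.....
.....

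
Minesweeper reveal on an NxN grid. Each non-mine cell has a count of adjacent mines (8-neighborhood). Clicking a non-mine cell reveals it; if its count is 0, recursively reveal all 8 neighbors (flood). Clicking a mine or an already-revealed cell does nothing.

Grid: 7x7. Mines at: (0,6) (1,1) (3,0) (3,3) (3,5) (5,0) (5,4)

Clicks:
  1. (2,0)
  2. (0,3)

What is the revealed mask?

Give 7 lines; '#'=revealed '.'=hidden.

Click 1 (2,0) count=2: revealed 1 new [(2,0)] -> total=1
Click 2 (0,3) count=0: revealed 12 new [(0,2) (0,3) (0,4) (0,5) (1,2) (1,3) (1,4) (1,5) (2,2) (2,3) (2,4) (2,5)] -> total=13

Answer: ..####.
..####.
#.####.
.......
.......
.......
.......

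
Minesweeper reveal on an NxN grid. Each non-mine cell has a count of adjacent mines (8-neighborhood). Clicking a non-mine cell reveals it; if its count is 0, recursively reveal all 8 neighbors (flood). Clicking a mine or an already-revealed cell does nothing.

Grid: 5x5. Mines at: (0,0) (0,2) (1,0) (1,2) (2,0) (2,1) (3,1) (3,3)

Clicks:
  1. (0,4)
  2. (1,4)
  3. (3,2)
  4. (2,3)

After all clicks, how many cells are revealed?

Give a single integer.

Click 1 (0,4) count=0: revealed 6 new [(0,3) (0,4) (1,3) (1,4) (2,3) (2,4)] -> total=6
Click 2 (1,4) count=0: revealed 0 new [(none)] -> total=6
Click 3 (3,2) count=3: revealed 1 new [(3,2)] -> total=7
Click 4 (2,3) count=2: revealed 0 new [(none)] -> total=7

Answer: 7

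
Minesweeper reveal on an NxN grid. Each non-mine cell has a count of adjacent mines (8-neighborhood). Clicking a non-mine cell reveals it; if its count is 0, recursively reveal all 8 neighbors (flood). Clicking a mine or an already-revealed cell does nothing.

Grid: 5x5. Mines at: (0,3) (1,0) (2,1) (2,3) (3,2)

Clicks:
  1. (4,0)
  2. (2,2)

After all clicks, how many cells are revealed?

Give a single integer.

Answer: 5

Derivation:
Click 1 (4,0) count=0: revealed 4 new [(3,0) (3,1) (4,0) (4,1)] -> total=4
Click 2 (2,2) count=3: revealed 1 new [(2,2)] -> total=5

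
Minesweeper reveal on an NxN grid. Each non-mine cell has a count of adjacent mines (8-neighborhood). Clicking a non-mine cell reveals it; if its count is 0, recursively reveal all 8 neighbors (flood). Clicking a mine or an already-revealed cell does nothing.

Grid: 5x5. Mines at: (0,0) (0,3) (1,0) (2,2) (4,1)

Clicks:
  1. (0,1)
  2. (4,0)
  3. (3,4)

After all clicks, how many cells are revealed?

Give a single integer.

Click 1 (0,1) count=2: revealed 1 new [(0,1)] -> total=1
Click 2 (4,0) count=1: revealed 1 new [(4,0)] -> total=2
Click 3 (3,4) count=0: revealed 10 new [(1,3) (1,4) (2,3) (2,4) (3,2) (3,3) (3,4) (4,2) (4,3) (4,4)] -> total=12

Answer: 12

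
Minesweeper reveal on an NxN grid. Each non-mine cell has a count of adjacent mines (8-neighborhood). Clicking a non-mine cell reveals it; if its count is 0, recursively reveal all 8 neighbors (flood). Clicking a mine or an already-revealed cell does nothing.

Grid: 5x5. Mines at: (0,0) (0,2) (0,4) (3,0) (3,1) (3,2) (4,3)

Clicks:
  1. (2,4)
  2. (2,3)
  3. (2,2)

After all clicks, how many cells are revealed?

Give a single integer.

Click 1 (2,4) count=0: revealed 6 new [(1,3) (1,4) (2,3) (2,4) (3,3) (3,4)] -> total=6
Click 2 (2,3) count=1: revealed 0 new [(none)] -> total=6
Click 3 (2,2) count=2: revealed 1 new [(2,2)] -> total=7

Answer: 7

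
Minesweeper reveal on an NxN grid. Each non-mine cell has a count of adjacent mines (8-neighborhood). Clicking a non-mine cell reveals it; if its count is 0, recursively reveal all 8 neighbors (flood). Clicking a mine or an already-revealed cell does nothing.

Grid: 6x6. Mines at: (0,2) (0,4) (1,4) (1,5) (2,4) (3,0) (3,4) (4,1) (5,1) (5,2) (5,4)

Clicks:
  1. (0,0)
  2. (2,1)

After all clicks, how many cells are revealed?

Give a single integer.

Click 1 (0,0) count=0: revealed 6 new [(0,0) (0,1) (1,0) (1,1) (2,0) (2,1)] -> total=6
Click 2 (2,1) count=1: revealed 0 new [(none)] -> total=6

Answer: 6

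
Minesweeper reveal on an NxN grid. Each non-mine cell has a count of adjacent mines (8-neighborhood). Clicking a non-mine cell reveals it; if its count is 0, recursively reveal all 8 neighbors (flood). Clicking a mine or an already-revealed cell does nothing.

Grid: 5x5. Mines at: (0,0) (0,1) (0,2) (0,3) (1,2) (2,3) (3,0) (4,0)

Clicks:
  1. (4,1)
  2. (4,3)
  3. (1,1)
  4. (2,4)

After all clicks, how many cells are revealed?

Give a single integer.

Click 1 (4,1) count=2: revealed 1 new [(4,1)] -> total=1
Click 2 (4,3) count=0: revealed 7 new [(3,1) (3,2) (3,3) (3,4) (4,2) (4,3) (4,4)] -> total=8
Click 3 (1,1) count=4: revealed 1 new [(1,1)] -> total=9
Click 4 (2,4) count=1: revealed 1 new [(2,4)] -> total=10

Answer: 10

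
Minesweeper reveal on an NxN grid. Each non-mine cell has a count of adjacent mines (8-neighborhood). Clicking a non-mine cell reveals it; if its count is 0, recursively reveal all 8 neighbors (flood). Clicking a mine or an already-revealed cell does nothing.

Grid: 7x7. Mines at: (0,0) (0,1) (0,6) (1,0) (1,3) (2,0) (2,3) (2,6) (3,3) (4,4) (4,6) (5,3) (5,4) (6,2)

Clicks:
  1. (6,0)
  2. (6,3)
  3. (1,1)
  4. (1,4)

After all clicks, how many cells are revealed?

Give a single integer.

Click 1 (6,0) count=0: revealed 11 new [(3,0) (3,1) (3,2) (4,0) (4,1) (4,2) (5,0) (5,1) (5,2) (6,0) (6,1)] -> total=11
Click 2 (6,3) count=3: revealed 1 new [(6,3)] -> total=12
Click 3 (1,1) count=4: revealed 1 new [(1,1)] -> total=13
Click 4 (1,4) count=2: revealed 1 new [(1,4)] -> total=14

Answer: 14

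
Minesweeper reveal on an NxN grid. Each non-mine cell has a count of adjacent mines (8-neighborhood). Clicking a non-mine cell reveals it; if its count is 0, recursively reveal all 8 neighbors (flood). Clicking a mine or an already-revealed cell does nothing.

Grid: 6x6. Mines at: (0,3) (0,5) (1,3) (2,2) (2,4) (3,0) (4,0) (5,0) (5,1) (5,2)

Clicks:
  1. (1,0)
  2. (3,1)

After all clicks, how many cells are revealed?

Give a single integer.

Click 1 (1,0) count=0: revealed 8 new [(0,0) (0,1) (0,2) (1,0) (1,1) (1,2) (2,0) (2,1)] -> total=8
Click 2 (3,1) count=3: revealed 1 new [(3,1)] -> total=9

Answer: 9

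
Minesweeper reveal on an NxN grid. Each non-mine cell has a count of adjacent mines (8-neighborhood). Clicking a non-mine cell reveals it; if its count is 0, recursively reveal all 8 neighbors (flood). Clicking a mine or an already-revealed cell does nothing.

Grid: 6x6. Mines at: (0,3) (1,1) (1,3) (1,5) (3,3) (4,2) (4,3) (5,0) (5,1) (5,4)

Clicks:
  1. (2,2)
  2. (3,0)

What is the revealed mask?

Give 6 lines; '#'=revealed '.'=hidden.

Answer: ......
......
###...
##....
##....
......

Derivation:
Click 1 (2,2) count=3: revealed 1 new [(2,2)] -> total=1
Click 2 (3,0) count=0: revealed 6 new [(2,0) (2,1) (3,0) (3,1) (4,0) (4,1)] -> total=7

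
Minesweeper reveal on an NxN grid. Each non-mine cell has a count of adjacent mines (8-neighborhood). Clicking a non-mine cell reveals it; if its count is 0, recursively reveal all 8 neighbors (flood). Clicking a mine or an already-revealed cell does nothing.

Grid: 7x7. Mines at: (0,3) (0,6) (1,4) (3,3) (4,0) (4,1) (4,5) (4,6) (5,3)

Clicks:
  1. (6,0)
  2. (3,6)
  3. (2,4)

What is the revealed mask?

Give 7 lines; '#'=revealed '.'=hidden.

Click 1 (6,0) count=0: revealed 6 new [(5,0) (5,1) (5,2) (6,0) (6,1) (6,2)] -> total=6
Click 2 (3,6) count=2: revealed 1 new [(3,6)] -> total=7
Click 3 (2,4) count=2: revealed 1 new [(2,4)] -> total=8

Answer: .......
.......
....#..
......#
.......
###....
###....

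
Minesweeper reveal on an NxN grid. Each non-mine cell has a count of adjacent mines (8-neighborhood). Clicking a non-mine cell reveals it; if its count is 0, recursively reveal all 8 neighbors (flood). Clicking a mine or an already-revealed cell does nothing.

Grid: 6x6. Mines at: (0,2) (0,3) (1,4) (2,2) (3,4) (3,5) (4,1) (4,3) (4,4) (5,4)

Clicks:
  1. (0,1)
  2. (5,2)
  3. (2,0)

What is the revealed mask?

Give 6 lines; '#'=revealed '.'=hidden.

Answer: ##....
##....
##....
##....
......
..#...

Derivation:
Click 1 (0,1) count=1: revealed 1 new [(0,1)] -> total=1
Click 2 (5,2) count=2: revealed 1 new [(5,2)] -> total=2
Click 3 (2,0) count=0: revealed 7 new [(0,0) (1,0) (1,1) (2,0) (2,1) (3,0) (3,1)] -> total=9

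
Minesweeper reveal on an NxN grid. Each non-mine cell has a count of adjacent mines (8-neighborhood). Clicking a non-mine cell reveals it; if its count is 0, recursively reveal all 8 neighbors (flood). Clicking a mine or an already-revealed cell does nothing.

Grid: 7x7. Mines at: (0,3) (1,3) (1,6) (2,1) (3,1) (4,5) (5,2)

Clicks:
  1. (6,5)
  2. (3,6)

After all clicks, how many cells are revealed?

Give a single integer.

Click 1 (6,5) count=0: revealed 8 new [(5,3) (5,4) (5,5) (5,6) (6,3) (6,4) (6,5) (6,6)] -> total=8
Click 2 (3,6) count=1: revealed 1 new [(3,6)] -> total=9

Answer: 9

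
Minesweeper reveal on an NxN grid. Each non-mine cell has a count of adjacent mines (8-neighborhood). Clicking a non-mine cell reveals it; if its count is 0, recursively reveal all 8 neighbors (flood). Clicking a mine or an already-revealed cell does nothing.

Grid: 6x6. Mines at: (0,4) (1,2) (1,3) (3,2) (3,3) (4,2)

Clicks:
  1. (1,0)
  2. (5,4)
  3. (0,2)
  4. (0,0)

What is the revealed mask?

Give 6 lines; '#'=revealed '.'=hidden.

Answer: ###...
##..##
##..##
##..##
##.###
##.###

Derivation:
Click 1 (1,0) count=0: revealed 12 new [(0,0) (0,1) (1,0) (1,1) (2,0) (2,1) (3,0) (3,1) (4,0) (4,1) (5,0) (5,1)] -> total=12
Click 2 (5,4) count=0: revealed 12 new [(1,4) (1,5) (2,4) (2,5) (3,4) (3,5) (4,3) (4,4) (4,5) (5,3) (5,4) (5,5)] -> total=24
Click 3 (0,2) count=2: revealed 1 new [(0,2)] -> total=25
Click 4 (0,0) count=0: revealed 0 new [(none)] -> total=25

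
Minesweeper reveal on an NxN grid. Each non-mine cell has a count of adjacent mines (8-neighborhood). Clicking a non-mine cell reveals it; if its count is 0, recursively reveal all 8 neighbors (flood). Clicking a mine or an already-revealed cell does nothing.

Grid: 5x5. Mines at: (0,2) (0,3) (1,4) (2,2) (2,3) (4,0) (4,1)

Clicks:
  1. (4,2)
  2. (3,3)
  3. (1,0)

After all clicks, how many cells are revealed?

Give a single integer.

Answer: 10

Derivation:
Click 1 (4,2) count=1: revealed 1 new [(4,2)] -> total=1
Click 2 (3,3) count=2: revealed 1 new [(3,3)] -> total=2
Click 3 (1,0) count=0: revealed 8 new [(0,0) (0,1) (1,0) (1,1) (2,0) (2,1) (3,0) (3,1)] -> total=10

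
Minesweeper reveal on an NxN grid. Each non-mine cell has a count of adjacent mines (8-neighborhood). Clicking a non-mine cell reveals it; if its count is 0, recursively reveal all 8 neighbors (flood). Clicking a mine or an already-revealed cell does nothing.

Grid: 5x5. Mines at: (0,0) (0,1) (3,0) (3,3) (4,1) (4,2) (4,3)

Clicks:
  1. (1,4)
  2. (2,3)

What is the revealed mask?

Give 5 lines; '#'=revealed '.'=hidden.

Answer: ..###
..###
..###
.....
.....

Derivation:
Click 1 (1,4) count=0: revealed 9 new [(0,2) (0,3) (0,4) (1,2) (1,3) (1,4) (2,2) (2,3) (2,4)] -> total=9
Click 2 (2,3) count=1: revealed 0 new [(none)] -> total=9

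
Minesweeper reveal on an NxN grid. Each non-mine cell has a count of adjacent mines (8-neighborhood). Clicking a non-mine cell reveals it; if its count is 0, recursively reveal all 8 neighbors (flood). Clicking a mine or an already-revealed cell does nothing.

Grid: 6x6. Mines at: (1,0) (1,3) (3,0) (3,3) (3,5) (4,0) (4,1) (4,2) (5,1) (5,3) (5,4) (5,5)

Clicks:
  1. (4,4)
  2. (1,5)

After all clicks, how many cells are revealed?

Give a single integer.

Answer: 7

Derivation:
Click 1 (4,4) count=5: revealed 1 new [(4,4)] -> total=1
Click 2 (1,5) count=0: revealed 6 new [(0,4) (0,5) (1,4) (1,5) (2,4) (2,5)] -> total=7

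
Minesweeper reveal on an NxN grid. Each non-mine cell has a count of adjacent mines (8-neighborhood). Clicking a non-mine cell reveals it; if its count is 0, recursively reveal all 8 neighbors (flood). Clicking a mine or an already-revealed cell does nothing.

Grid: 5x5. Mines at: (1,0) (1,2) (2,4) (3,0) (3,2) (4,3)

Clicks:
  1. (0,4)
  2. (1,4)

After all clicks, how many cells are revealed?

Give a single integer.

Click 1 (0,4) count=0: revealed 4 new [(0,3) (0,4) (1,3) (1,4)] -> total=4
Click 2 (1,4) count=1: revealed 0 new [(none)] -> total=4

Answer: 4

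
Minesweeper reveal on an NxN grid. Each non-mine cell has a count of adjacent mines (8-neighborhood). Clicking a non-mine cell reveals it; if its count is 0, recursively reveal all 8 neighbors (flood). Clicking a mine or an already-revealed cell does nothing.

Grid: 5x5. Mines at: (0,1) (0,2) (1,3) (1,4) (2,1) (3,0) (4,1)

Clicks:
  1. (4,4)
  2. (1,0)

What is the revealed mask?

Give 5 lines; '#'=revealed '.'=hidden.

Click 1 (4,4) count=0: revealed 9 new [(2,2) (2,3) (2,4) (3,2) (3,3) (3,4) (4,2) (4,3) (4,4)] -> total=9
Click 2 (1,0) count=2: revealed 1 new [(1,0)] -> total=10

Answer: .....
#....
..###
..###
..###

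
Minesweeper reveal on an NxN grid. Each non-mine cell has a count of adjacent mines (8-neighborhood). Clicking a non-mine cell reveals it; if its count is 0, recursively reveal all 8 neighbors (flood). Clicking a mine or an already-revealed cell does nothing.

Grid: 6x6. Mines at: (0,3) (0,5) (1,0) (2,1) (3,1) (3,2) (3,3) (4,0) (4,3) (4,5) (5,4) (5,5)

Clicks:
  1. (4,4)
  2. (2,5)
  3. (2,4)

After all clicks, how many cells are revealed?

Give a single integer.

Click 1 (4,4) count=5: revealed 1 new [(4,4)] -> total=1
Click 2 (2,5) count=0: revealed 6 new [(1,4) (1,5) (2,4) (2,5) (3,4) (3,5)] -> total=7
Click 3 (2,4) count=1: revealed 0 new [(none)] -> total=7

Answer: 7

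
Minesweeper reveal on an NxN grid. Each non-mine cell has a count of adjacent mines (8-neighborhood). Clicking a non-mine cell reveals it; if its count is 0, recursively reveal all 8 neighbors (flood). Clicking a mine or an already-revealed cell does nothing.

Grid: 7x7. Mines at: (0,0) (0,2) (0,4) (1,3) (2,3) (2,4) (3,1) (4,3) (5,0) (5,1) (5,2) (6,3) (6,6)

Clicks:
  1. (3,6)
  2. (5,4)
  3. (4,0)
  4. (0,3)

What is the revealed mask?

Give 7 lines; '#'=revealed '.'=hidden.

Answer: ...#.##
.....##
.....##
....###
#...###
....###
.......

Derivation:
Click 1 (3,6) count=0: revealed 15 new [(0,5) (0,6) (1,5) (1,6) (2,5) (2,6) (3,4) (3,5) (3,6) (4,4) (4,5) (4,6) (5,4) (5,5) (5,6)] -> total=15
Click 2 (5,4) count=2: revealed 0 new [(none)] -> total=15
Click 3 (4,0) count=3: revealed 1 new [(4,0)] -> total=16
Click 4 (0,3) count=3: revealed 1 new [(0,3)] -> total=17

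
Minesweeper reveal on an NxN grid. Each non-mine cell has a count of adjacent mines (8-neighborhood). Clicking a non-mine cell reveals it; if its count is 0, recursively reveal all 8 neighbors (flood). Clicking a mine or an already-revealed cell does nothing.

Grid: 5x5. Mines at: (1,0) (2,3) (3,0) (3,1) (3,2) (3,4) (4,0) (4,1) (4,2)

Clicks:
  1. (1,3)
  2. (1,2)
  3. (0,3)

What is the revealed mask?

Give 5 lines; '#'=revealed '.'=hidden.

Click 1 (1,3) count=1: revealed 1 new [(1,3)] -> total=1
Click 2 (1,2) count=1: revealed 1 new [(1,2)] -> total=2
Click 3 (0,3) count=0: revealed 6 new [(0,1) (0,2) (0,3) (0,4) (1,1) (1,4)] -> total=8

Answer: .####
.####
.....
.....
.....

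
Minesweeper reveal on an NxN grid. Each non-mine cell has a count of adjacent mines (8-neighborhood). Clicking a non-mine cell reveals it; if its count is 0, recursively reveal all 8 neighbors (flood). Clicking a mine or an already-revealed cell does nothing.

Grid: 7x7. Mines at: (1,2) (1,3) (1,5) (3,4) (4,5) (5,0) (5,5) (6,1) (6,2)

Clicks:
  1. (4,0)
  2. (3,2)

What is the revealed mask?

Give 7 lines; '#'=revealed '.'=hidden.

Click 1 (4,0) count=1: revealed 1 new [(4,0)] -> total=1
Click 2 (3,2) count=0: revealed 18 new [(0,0) (0,1) (1,0) (1,1) (2,0) (2,1) (2,2) (2,3) (3,0) (3,1) (3,2) (3,3) (4,1) (4,2) (4,3) (5,1) (5,2) (5,3)] -> total=19

Answer: ##.....
##.....
####...
####...
####...
.###...
.......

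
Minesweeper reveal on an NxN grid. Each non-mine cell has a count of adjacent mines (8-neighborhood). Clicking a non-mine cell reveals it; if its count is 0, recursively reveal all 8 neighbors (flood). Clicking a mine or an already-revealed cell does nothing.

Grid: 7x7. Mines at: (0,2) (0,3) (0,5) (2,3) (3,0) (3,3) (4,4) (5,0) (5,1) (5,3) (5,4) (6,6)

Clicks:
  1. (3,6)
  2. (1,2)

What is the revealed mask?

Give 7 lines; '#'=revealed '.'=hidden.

Answer: .......
..#.###
....###
....###
.....##
.....##
.......

Derivation:
Click 1 (3,6) count=0: revealed 13 new [(1,4) (1,5) (1,6) (2,4) (2,5) (2,6) (3,4) (3,5) (3,6) (4,5) (4,6) (5,5) (5,6)] -> total=13
Click 2 (1,2) count=3: revealed 1 new [(1,2)] -> total=14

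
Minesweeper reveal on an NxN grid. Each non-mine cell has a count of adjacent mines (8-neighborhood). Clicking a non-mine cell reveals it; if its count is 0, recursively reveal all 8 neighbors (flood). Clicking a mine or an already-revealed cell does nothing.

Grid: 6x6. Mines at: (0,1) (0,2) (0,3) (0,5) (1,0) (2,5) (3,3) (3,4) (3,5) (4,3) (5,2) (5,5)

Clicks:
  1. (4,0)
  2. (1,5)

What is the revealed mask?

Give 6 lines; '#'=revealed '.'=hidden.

Answer: ......
.....#
###...
###...
###...
##....

Derivation:
Click 1 (4,0) count=0: revealed 11 new [(2,0) (2,1) (2,2) (3,0) (3,1) (3,2) (4,0) (4,1) (4,2) (5,0) (5,1)] -> total=11
Click 2 (1,5) count=2: revealed 1 new [(1,5)] -> total=12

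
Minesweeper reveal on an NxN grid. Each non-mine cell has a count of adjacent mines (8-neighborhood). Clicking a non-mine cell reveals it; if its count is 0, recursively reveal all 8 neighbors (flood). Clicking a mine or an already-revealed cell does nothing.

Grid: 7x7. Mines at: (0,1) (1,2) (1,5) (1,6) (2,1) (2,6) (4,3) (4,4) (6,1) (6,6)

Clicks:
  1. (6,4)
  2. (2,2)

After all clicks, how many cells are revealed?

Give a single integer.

Click 1 (6,4) count=0: revealed 8 new [(5,2) (5,3) (5,4) (5,5) (6,2) (6,3) (6,4) (6,5)] -> total=8
Click 2 (2,2) count=2: revealed 1 new [(2,2)] -> total=9

Answer: 9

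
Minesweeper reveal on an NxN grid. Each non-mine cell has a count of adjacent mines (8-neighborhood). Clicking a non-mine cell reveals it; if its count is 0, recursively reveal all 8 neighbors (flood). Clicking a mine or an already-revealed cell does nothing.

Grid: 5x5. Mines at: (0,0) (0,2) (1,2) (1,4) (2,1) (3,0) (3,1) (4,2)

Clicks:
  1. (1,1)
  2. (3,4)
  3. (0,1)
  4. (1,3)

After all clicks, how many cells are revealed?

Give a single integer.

Answer: 9

Derivation:
Click 1 (1,1) count=4: revealed 1 new [(1,1)] -> total=1
Click 2 (3,4) count=0: revealed 6 new [(2,3) (2,4) (3,3) (3,4) (4,3) (4,4)] -> total=7
Click 3 (0,1) count=3: revealed 1 new [(0,1)] -> total=8
Click 4 (1,3) count=3: revealed 1 new [(1,3)] -> total=9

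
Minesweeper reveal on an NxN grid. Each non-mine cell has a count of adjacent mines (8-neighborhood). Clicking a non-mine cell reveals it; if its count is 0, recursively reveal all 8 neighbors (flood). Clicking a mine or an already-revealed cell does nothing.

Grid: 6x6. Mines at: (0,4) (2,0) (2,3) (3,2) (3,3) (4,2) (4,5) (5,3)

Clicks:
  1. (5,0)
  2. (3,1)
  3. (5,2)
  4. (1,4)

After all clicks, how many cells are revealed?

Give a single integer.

Answer: 8

Derivation:
Click 1 (5,0) count=0: revealed 6 new [(3,0) (3,1) (4,0) (4,1) (5,0) (5,1)] -> total=6
Click 2 (3,1) count=3: revealed 0 new [(none)] -> total=6
Click 3 (5,2) count=2: revealed 1 new [(5,2)] -> total=7
Click 4 (1,4) count=2: revealed 1 new [(1,4)] -> total=8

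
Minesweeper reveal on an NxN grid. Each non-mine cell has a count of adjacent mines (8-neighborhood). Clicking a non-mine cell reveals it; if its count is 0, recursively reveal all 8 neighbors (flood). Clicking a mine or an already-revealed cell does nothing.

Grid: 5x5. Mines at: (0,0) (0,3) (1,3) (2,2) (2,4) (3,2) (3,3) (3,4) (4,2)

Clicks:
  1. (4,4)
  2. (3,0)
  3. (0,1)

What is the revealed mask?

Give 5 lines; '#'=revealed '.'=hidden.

Click 1 (4,4) count=2: revealed 1 new [(4,4)] -> total=1
Click 2 (3,0) count=0: revealed 8 new [(1,0) (1,1) (2,0) (2,1) (3,0) (3,1) (4,0) (4,1)] -> total=9
Click 3 (0,1) count=1: revealed 1 new [(0,1)] -> total=10

Answer: .#...
##...
##...
##...
##..#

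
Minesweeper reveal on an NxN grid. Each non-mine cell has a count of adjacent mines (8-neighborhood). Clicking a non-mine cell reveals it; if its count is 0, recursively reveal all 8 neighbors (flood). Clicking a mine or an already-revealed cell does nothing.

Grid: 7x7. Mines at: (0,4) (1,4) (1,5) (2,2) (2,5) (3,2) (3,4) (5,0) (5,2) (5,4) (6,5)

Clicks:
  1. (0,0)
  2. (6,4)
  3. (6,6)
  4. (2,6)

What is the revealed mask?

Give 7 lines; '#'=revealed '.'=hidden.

Answer: ####...
####...
##....#
##.....
##.....
.......
....#.#

Derivation:
Click 1 (0,0) count=0: revealed 14 new [(0,0) (0,1) (0,2) (0,3) (1,0) (1,1) (1,2) (1,3) (2,0) (2,1) (3,0) (3,1) (4,0) (4,1)] -> total=14
Click 2 (6,4) count=2: revealed 1 new [(6,4)] -> total=15
Click 3 (6,6) count=1: revealed 1 new [(6,6)] -> total=16
Click 4 (2,6) count=2: revealed 1 new [(2,6)] -> total=17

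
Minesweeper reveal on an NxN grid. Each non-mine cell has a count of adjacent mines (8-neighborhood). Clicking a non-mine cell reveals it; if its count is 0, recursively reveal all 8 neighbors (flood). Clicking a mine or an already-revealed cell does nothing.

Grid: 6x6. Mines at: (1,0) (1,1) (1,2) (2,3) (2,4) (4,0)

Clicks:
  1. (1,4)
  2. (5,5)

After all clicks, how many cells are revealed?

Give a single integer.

Click 1 (1,4) count=2: revealed 1 new [(1,4)] -> total=1
Click 2 (5,5) count=0: revealed 15 new [(3,1) (3,2) (3,3) (3,4) (3,5) (4,1) (4,2) (4,3) (4,4) (4,5) (5,1) (5,2) (5,3) (5,4) (5,5)] -> total=16

Answer: 16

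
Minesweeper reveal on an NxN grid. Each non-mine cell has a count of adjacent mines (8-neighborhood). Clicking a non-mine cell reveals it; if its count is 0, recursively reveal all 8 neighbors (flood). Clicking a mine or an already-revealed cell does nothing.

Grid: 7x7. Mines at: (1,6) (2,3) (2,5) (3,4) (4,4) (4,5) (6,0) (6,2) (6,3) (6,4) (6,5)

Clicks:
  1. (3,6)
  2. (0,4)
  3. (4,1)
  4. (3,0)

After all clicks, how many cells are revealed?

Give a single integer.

Click 1 (3,6) count=2: revealed 1 new [(3,6)] -> total=1
Click 2 (0,4) count=0: revealed 27 new [(0,0) (0,1) (0,2) (0,3) (0,4) (0,5) (1,0) (1,1) (1,2) (1,3) (1,4) (1,5) (2,0) (2,1) (2,2) (3,0) (3,1) (3,2) (3,3) (4,0) (4,1) (4,2) (4,3) (5,0) (5,1) (5,2) (5,3)] -> total=28
Click 3 (4,1) count=0: revealed 0 new [(none)] -> total=28
Click 4 (3,0) count=0: revealed 0 new [(none)] -> total=28

Answer: 28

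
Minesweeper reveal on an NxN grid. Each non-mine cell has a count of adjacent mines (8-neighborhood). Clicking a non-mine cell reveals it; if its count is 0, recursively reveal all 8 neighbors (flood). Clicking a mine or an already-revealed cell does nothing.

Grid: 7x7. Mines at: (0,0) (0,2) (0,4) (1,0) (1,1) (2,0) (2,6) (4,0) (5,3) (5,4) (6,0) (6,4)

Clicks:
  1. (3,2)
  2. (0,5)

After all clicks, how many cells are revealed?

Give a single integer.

Click 1 (3,2) count=0: revealed 19 new [(1,2) (1,3) (1,4) (1,5) (2,1) (2,2) (2,3) (2,4) (2,5) (3,1) (3,2) (3,3) (3,4) (3,5) (4,1) (4,2) (4,3) (4,4) (4,5)] -> total=19
Click 2 (0,5) count=1: revealed 1 new [(0,5)] -> total=20

Answer: 20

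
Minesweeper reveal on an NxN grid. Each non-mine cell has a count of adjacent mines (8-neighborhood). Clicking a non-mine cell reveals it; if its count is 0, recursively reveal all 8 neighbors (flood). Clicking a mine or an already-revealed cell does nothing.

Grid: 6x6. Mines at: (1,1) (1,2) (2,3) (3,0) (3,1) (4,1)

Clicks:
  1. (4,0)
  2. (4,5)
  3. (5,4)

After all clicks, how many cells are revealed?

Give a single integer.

Answer: 21

Derivation:
Click 1 (4,0) count=3: revealed 1 new [(4,0)] -> total=1
Click 2 (4,5) count=0: revealed 20 new [(0,3) (0,4) (0,5) (1,3) (1,4) (1,5) (2,4) (2,5) (3,2) (3,3) (3,4) (3,5) (4,2) (4,3) (4,4) (4,5) (5,2) (5,3) (5,4) (5,5)] -> total=21
Click 3 (5,4) count=0: revealed 0 new [(none)] -> total=21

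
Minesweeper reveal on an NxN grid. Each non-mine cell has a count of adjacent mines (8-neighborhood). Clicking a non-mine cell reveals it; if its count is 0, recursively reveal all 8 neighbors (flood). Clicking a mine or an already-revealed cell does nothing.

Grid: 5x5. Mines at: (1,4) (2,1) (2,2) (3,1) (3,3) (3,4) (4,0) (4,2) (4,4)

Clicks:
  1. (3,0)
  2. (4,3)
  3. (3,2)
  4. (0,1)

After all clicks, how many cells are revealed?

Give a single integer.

Answer: 11

Derivation:
Click 1 (3,0) count=3: revealed 1 new [(3,0)] -> total=1
Click 2 (4,3) count=4: revealed 1 new [(4,3)] -> total=2
Click 3 (3,2) count=5: revealed 1 new [(3,2)] -> total=3
Click 4 (0,1) count=0: revealed 8 new [(0,0) (0,1) (0,2) (0,3) (1,0) (1,1) (1,2) (1,3)] -> total=11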